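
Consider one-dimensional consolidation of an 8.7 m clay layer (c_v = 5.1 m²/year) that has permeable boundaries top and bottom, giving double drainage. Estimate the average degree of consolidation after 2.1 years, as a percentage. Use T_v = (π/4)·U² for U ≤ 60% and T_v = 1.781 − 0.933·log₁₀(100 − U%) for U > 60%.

U ≈ 79.9 %

Drainage path length: H_d = H/2 = 4.35 m (double drainage).
T_v = c_v·t/H_d² = 5.1×2.1/4.35² = 0.56599.
T_v = 0.56599 corresponds to the U > 60% branch:
U = 1 − 10^((1.781 − T_v)/0.933)/100 = 0.7994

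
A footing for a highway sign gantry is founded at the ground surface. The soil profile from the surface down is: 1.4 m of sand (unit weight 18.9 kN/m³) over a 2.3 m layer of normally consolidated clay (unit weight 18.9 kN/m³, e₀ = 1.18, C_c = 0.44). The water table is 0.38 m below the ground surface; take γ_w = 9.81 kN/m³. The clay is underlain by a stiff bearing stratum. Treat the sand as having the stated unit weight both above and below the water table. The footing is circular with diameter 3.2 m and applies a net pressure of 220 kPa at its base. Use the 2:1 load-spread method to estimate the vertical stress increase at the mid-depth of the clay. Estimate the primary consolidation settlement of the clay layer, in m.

S_c ≈ 0.254 m

Mid-depth of clay below the ground surface: z = 1.4 + 2.3/2 = 2.55 m.
Total vertical stress at mid-clay: σ_v = 18.9×1.4 + 18.9×1.15 = 48.195 kPa.
Pore pressure: u = 9.81×(2.55 − 0.38) = 21.288 kPa.
Initial effective stress: σ'_0 = σ_v − u = 48.195 − 21.288 = 26.907 kPa.
Stress increase at mid-clay by the 2:1 spreading method:
Δσ ≈ qD²/(D+z)² = 220×3.2²/(3.2+2.55)² = 68.138 kPa
Final effective stress: σ'_f = σ'_0 + Δσ = 26.907 + 68.138 = 95.045 kPa.
Normally consolidated clay, so the full stress increment lies on the virgin compression line:
S_c = C_c·H/(1+e₀)·log₁₀(σ'_f/σ'_0) = 0.44×2.3/(1+1.18)×log₁₀(95.045/26.907)
    = 0.46422 × 0.54806 = 0.2544 m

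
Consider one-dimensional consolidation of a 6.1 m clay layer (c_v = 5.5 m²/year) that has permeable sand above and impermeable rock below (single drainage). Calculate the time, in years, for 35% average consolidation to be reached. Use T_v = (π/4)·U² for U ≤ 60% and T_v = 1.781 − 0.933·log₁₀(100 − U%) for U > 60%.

Drainage path length: H_d = H = 6.1 m (single drainage).
U ≤ 60%: T_v = (π/4)·U² = (π/4)×0.35² = 0.096211.
t = T_v·H_d²/c_v = 0.096211×6.1²/5.5 = 0.6509 years.

t ≈ 0.651 years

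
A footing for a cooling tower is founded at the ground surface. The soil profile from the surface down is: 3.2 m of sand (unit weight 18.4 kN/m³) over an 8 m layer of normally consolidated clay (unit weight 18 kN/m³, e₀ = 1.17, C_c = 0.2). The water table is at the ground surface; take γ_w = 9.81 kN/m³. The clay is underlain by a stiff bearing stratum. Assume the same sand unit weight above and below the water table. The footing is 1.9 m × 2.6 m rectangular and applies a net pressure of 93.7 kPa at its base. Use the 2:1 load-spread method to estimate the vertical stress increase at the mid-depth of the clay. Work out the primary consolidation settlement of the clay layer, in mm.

Mid-depth of clay below the ground surface: z = 3.2 + 8/2 = 7.2 m.
Total vertical stress at mid-clay: σ_v = 18.4×3.2 + 18×4 = 130.88 kPa.
Pore pressure: u = 9.81×(7.2 − 0) = 70.632 kPa.
Initial effective stress: σ'_0 = σ_v − u = 130.88 − 70.632 = 60.248 kPa.
Stress increase at mid-clay by the 2:1 spreading method:
Δσ = qBL/((B+z)(L+z)) = 93.7×1.9×2.6/((1.9+7.2)(2.6+7.2)) = 5.1904 kPa
Final effective stress: σ'_f = σ'_0 + Δσ = 60.248 + 5.1904 = 65.438 kPa.
Normally consolidated clay, so the full stress increment lies on the virgin compression line:
S_c = C_c·H/(1+e₀)·log₁₀(σ'_f/σ'_0) = 0.2×8/(1+1.17)×log₁₀(65.438/60.248)
    = 0.73733 × 0.035887 = 0.02646 m

S_c ≈ 26.5 mm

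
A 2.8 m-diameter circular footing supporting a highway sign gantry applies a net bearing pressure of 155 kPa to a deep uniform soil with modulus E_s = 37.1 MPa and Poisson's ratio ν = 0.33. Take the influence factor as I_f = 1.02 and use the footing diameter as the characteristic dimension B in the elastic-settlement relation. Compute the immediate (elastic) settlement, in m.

S_e ≈ 0.0106 m

Immediate (elastic) settlement: S_e = q·B·(1−ν²)/E_s · I_f.
E_s = 37.1 MPa = 37100 kPa.
S_e = 155 × 2.8 × (1 − 0.33²) / 37100 × 1.02
    = 155 × 2.8 × 0.8911 / 37100 × 1.02
    = 0.01063 m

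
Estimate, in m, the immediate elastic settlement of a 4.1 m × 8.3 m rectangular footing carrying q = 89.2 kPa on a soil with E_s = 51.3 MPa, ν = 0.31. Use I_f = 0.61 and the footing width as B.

Immediate (elastic) settlement: S_e = q·B·(1−ν²)/E_s · I_f.
E_s = 51.3 MPa = 51300 kPa.
S_e = 89.2 × 4.1 × (1 − 0.31²) / 51300 × 0.61
    = 89.2 × 4.1 × 0.9039 / 51300 × 0.61
    = 0.003931 m

S_e ≈ 0.00393 m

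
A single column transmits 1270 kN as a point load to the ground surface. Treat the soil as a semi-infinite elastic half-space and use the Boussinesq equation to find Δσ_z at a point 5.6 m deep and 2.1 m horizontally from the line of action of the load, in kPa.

Boussinesq vertical stress below a point load on an elastic half-space:
Δσ_z = 3P/(2πz²) · [1 + (r/z)²]^(−5/2)
r/z = 2.1/5.6 = 0.375; [1+(r/z)²]^(−5/2) = 0.71969.
Δσ_z = 3×1270/(2π×5.6²) × 0.71969 = 19.336 × 0.71969 = 13.92 kPa

Δσ_z ≈ 13.9 kPa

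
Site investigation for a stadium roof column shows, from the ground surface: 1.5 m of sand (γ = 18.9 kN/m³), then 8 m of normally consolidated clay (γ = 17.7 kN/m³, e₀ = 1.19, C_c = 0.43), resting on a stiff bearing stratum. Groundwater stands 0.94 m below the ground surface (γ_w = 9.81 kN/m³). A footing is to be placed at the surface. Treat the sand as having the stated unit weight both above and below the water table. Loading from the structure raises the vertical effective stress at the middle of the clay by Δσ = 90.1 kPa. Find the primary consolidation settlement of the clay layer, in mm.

Mid-depth of clay below the ground surface: z = 1.5 + 8/2 = 5.5 m.
Total vertical stress at mid-clay: σ_v = 18.9×1.5 + 17.7×4 = 99.15 kPa.
Pore pressure: u = 9.81×(5.5 − 0.94) = 44.734 kPa.
Initial effective stress: σ'_0 = σ_v − u = 99.15 − 44.734 = 54.416 kPa.
Final effective stress: σ'_f = σ'_0 + Δσ = 54.416 + 90.1 = 144.52 kPa.
Normally consolidated clay, so the full stress increment lies on the virgin compression line:
S_c = C_c·H/(1+e₀)·log₁₀(σ'_f/σ'_0) = 0.43×8/(1+1.19)×log₁₀(144.52/54.416)
    = 1.5708 × 0.4242 = 0.6663 m

S_c ≈ 666 mm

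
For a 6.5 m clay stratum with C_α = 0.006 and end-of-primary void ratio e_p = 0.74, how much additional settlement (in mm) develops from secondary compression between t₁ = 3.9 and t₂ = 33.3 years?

S_s ≈ 20.9 mm

Secondary compression: S_s = C_α·H/(1+e_p)·log₁₀(t₂/t₁)
S_s = 0.006×6.5/(1+0.74)×log₁₀(33.3/3.9)
    = 0.02241 × 0.9314 = 0.02088 m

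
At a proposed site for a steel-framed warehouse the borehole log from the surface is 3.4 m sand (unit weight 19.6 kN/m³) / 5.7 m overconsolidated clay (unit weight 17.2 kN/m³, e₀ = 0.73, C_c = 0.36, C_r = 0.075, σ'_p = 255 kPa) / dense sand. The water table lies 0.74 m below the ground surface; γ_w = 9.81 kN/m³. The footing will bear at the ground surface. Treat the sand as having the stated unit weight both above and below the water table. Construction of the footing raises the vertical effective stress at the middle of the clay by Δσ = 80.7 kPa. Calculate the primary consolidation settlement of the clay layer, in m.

S_c ≈ 0.0899 m

Mid-depth of clay below the ground surface: z = 3.4 + 5.7/2 = 6.25 m.
Total vertical stress at mid-clay: σ_v = 19.6×3.4 + 17.2×2.85 = 115.66 kPa.
Pore pressure: u = 9.81×(6.25 − 0.74) = 54.053 kPa.
Initial effective stress: σ'_0 = σ_v − u = 115.66 − 54.053 = 61.607 kPa.
Final effective stress: σ'_f = 61.607 + 80.7 = 142.31 kPa.
σ'_f = 142.31 ≤ σ'_p = 255 kPa, so the clay remains overconsolidated and only the recompression index applies:
S_c = C_r·H/(1+e₀)·log₁₀(σ'_f/σ'_0) = 0.075×5.7/1.73×log₁₀(142.31/61.607)
    = 0.24711 × 0.36361 = 0.08985 m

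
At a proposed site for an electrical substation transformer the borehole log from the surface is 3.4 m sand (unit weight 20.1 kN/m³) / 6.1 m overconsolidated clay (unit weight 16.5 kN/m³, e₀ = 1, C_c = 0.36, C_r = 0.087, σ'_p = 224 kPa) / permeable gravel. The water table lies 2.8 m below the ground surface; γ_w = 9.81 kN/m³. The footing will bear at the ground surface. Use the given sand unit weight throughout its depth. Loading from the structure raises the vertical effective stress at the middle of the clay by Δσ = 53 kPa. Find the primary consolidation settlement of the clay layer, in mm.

Mid-depth of clay below the ground surface: z = 3.4 + 6.1/2 = 6.45 m.
Total vertical stress at mid-clay: σ_v = 20.1×3.4 + 16.5×3.05 = 118.66 kPa.
Pore pressure: u = 9.81×(6.45 − 2.8) = 35.806 kPa.
Initial effective stress: σ'_0 = σ_v − u = 118.66 − 35.806 = 82.854 kPa.
Final effective stress: σ'_f = 82.854 + 53 = 135.85 kPa.
σ'_f = 135.85 ≤ σ'_p = 224 kPa, so the clay remains overconsolidated and only the recompression index applies:
S_c = C_r·H/(1+e₀)·log₁₀(σ'_f/σ'_0) = 0.087×6.1/2×log₁₀(135.85/82.854)
    = 0.26535 × 0.21475 = 0.05698 m

S_c ≈ 57 mm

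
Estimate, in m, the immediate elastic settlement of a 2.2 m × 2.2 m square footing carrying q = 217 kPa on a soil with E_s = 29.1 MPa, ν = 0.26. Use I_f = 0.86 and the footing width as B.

Immediate (elastic) settlement: S_e = q·B·(1−ν²)/E_s · I_f.
E_s = 29.1 MPa = 29100 kPa.
S_e = 217 × 2.2 × (1 − 0.26²) / 29100 × 0.86
    = 217 × 2.2 × 0.9324 / 29100 × 0.86
    = 0.01315 m

S_e ≈ 0.0132 m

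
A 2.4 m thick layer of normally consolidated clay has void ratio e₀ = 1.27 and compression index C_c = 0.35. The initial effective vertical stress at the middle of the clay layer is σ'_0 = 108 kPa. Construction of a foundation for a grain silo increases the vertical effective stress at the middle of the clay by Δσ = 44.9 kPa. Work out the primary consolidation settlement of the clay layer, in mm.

Final effective stress: σ'_f = σ'_0 + Δσ = 108 + 44.9 = 152.9 kPa.
Normally consolidated clay, so the full stress increment lies on the virgin compression line:
S_c = C_c·H/(1+e₀)·log₁₀(σ'_f/σ'_0) = 0.35×2.4/(1+1.27)×log₁₀(152.9/108)
    = 0.37004 × 0.15098 = 0.05587 m

S_c ≈ 55.9 mm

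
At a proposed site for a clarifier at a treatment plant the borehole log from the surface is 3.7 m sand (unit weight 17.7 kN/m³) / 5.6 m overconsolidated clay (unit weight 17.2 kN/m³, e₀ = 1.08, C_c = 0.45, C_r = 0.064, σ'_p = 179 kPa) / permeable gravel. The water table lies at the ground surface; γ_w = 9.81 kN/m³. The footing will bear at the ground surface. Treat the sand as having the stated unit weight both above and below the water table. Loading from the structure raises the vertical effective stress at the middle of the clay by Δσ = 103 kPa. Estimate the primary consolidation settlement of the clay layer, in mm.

Mid-depth of clay below the ground surface: z = 3.7 + 5.6/2 = 6.5 m.
Total vertical stress at mid-clay: σ_v = 17.7×3.7 + 17.2×2.8 = 113.65 kPa.
Pore pressure: u = 9.81×(6.5 − 0) = 63.765 kPa.
Initial effective stress: σ'_0 = σ_v − u = 113.65 − 63.765 = 49.885 kPa.
Final effective stress: σ'_f = 49.885 + 103 = 152.88 kPa.
σ'_f = 152.88 ≤ σ'_p = 179 kPa, so the clay remains overconsolidated and only the recompression index applies:
S_c = C_r·H/(1+e₀)·log₁₀(σ'_f/σ'_0) = 0.064×5.6/2.08×log₁₀(152.88/49.885)
    = 0.17231 × 0.48638 = 0.08381 m

S_c ≈ 83.8 mm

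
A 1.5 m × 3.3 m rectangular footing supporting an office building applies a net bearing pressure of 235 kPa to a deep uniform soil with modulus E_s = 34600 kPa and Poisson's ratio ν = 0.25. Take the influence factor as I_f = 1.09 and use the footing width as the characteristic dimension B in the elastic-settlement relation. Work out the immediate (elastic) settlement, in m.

Immediate (elastic) settlement: S_e = q·B·(1−ν²)/E_s · I_f.
S_e = 235 × 1.5 × (1 − 0.25²) / 34600 × 1.09
    = 235 × 1.5 × 0.9375 / 34600 × 1.09
    = 0.01041 m

S_e ≈ 0.0104 m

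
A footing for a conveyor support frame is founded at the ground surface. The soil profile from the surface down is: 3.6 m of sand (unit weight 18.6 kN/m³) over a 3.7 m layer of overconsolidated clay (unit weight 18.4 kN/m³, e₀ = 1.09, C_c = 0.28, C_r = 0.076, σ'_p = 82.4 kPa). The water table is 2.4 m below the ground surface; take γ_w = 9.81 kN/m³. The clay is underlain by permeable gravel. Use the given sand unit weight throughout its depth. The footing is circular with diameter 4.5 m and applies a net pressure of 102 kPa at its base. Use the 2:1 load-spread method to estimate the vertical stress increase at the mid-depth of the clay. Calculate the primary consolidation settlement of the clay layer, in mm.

Mid-depth of clay below the ground surface: z = 3.6 + 3.7/2 = 5.45 m.
Total vertical stress at mid-clay: σ_v = 18.6×3.6 + 18.4×1.85 = 101 kPa.
Pore pressure: u = 9.81×(5.45 − 2.4) = 29.921 kPa.
Initial effective stress: σ'_0 = σ_v − u = 101 − 29.921 = 71.079 kPa.
Stress increase at mid-clay by the 2:1 spreading method:
Δσ ≈ qD²/(D+z)² = 102×4.5²/(4.5+5.45)² = 20.863 kPa
Final effective stress: σ'_f = 71.079 + 20.863 = 91.942 kPa.
σ'_f = 91.942 > σ'_p = 82.4 kPa, so the stress path crosses the preconsolidation pressure — recompression up to σ'_p, then virgin compression beyond:
S_c = H/(1+e₀)·[C_r·log₁₀(σ'_p/σ'_0) + C_c·log₁₀(σ'_f/σ'_p)]
    = 3.7/2.09 × [0.076×log₁₀(82.4/71.079) + 0.28×log₁₀(91.942/82.4)]
    = 1.7703 × [0.0048781 + 0.013324] = 0.03222 m

S_c ≈ 32.2 mm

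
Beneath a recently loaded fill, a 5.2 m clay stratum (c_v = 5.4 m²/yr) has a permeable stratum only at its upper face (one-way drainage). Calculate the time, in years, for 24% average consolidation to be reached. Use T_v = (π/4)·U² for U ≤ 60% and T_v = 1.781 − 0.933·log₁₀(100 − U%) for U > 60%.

t ≈ 0.227 years

Drainage path length: H_d = H = 5.2 m (single drainage).
U ≤ 60%: T_v = (π/4)·U² = (π/4)×0.24² = 0.045239.
t = T_v·H_d²/c_v = 0.045239×5.2²/5.4 = 0.2265 years.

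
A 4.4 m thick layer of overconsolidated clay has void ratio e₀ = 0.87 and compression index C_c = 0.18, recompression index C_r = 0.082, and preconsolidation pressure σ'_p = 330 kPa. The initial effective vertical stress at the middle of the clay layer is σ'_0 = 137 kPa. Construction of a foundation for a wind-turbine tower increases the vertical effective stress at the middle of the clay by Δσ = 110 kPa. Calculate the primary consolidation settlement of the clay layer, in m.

Final effective stress: σ'_f = 137 + 110 = 247 kPa.
σ'_f = 247 ≤ σ'_p = 330 kPa, so the clay remains overconsolidated and only the recompression index applies:
S_c = C_r·H/(1+e₀)·log₁₀(σ'_f/σ'_0) = 0.082×4.4/1.87×log₁₀(247/137)
    = 0.19294 × 0.25598 = 0.04939 m

S_c ≈ 0.0494 m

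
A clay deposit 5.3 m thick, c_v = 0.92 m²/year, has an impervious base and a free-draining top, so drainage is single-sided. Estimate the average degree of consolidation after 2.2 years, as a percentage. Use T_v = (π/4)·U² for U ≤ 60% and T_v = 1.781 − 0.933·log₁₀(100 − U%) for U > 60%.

U ≈ 30.3 %

Drainage path length: H_d = H = 5.3 m (single drainage).
T_v = c_v·t/H_d² = 0.92×2.2/5.3² = 0.072054.
T_v = 0.072054 corresponds to the U ≤ 60% branch:
U = √(4T_v/π) = 0.3029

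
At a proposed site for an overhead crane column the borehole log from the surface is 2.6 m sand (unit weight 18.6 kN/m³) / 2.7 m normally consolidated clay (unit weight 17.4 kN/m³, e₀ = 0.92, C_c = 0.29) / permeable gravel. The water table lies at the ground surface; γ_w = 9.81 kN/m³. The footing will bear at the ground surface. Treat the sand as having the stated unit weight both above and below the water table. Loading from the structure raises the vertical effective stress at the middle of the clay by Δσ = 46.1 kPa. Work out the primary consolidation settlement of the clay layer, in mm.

S_c ≈ 155 mm

Mid-depth of clay below the ground surface: z = 2.6 + 2.7/2 = 3.95 m.
Total vertical stress at mid-clay: σ_v = 18.6×2.6 + 17.4×1.35 = 71.85 kPa.
Pore pressure: u = 9.81×(3.95 − 0) = 38.75 kPa.
Initial effective stress: σ'_0 = σ_v − u = 71.85 − 38.75 = 33.1 kPa.
Final effective stress: σ'_f = σ'_0 + Δσ = 33.1 + 46.1 = 79.2 kPa.
Normally consolidated clay, so the full stress increment lies on the virgin compression line:
S_c = C_c·H/(1+e₀)·log₁₀(σ'_f/σ'_0) = 0.29×2.7/(1+0.92)×log₁₀(79.2/33.1)
    = 0.40781 × 0.3789 = 0.1545 m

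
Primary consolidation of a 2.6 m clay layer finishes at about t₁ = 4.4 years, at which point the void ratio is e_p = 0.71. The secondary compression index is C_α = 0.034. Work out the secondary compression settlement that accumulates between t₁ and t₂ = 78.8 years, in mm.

Secondary compression: S_s = C_α·H/(1+e_p)·log₁₀(t₂/t₁)
S_s = 0.034×2.6/(1+0.71)×log₁₀(78.8/4.4)
    = 0.0517 × 1.253 = 0.06478 m

S_s ≈ 64.8 mm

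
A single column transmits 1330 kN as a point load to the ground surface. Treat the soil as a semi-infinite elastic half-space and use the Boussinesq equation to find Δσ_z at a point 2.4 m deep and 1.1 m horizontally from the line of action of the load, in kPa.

Δσ_z ≈ 68.4 kPa

Boussinesq vertical stress below a point load on an elastic half-space:
Δσ_z = 3P/(2πz²) · [1 + (r/z)²]^(−5/2)
r/z = 1.1/2.4 = 0.45833; [1+(r/z)²]^(−5/2) = 0.62083.
Δσ_z = 3×1330/(2π×2.4²) × 0.62083 = 110.25 × 0.62083 = 68.45 kPa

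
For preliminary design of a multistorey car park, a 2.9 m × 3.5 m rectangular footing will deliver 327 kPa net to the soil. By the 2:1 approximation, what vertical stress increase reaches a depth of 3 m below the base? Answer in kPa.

By the 2:1 method the load spreads at 1 horizontal : 2 vertical, so at depth z the loaded area has grown by z in each plan dimension:
Δσ = qBL/((B+z)(L+z)) = 327×2.9×3.5/((2.9+3)(3.5+3)) = 86.546 kPa

Δσ_z ≈ 86.5 kPa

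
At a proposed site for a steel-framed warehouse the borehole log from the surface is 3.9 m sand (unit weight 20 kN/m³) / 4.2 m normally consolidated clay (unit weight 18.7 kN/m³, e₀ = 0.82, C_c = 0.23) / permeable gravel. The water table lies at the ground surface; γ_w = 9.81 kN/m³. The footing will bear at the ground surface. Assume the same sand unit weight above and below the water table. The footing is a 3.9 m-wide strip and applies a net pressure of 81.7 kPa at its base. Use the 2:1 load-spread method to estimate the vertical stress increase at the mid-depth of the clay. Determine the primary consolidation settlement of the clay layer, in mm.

S_c ≈ 101 mm

Mid-depth of clay below the ground surface: z = 3.9 + 4.2/2 = 6 m.
Total vertical stress at mid-clay: σ_v = 20×3.9 + 18.7×2.1 = 117.27 kPa.
Pore pressure: u = 9.81×(6 − 0) = 58.86 kPa.
Initial effective stress: σ'_0 = σ_v − u = 117.27 − 58.86 = 58.41 kPa.
Stress increase at mid-clay by the 2:1 spreading method:
Δσ = qB/(B+z) = 81.7×3.9/(3.9+6) = 32.185 kPa
Final effective stress: σ'_f = σ'_0 + Δσ = 58.41 + 32.185 = 90.595 kPa.
Normally consolidated clay, so the full stress increment lies on the virgin compression line:
S_c = C_c·H/(1+e₀)·log₁₀(σ'_f/σ'_0) = 0.23×4.2/(1+0.82)×log₁₀(90.595/58.41)
    = 0.53077 × 0.19062 = 0.1012 m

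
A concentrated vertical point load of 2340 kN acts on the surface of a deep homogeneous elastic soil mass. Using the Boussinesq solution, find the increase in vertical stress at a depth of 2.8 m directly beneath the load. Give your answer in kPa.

Boussinesq vertical stress below a point load on an elastic half-space:
Δσ_z = 3P/(2πz²) · [1 + (r/z)²]^(−5/2)
r/z = 0/2.8 = 0; [1+(r/z)²]^(−5/2) = 1.
Δσ_z = 3×2340/(2π×2.8²) × 1 = 142.51 × 1 = 142.5 kPa

Δσ_z ≈ 143 kPa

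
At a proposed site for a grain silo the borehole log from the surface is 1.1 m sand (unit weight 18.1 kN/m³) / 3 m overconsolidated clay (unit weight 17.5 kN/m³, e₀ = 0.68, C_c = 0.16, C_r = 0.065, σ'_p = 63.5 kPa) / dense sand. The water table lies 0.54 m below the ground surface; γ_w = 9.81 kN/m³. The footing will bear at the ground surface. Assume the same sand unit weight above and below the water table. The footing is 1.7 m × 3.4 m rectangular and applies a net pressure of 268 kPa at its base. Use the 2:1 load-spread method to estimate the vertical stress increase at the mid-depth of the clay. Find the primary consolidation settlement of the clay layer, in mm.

S_c ≈ 82.7 mm

Mid-depth of clay below the ground surface: z = 1.1 + 3/2 = 2.6 m.
Total vertical stress at mid-clay: σ_v = 18.1×1.1 + 17.5×1.5 = 46.16 kPa.
Pore pressure: u = 9.81×(2.6 − 0.54) = 20.209 kPa.
Initial effective stress: σ'_0 = σ_v − u = 46.16 − 20.209 = 25.951 kPa.
Stress increase at mid-clay by the 2:1 spreading method:
Δσ = qBL/((B+z)(L+z)) = 268×1.7×3.4/((1.7+2.6)(3.4+2.6)) = 60.04 kPa
Final effective stress: σ'_f = 25.951 + 60.04 = 85.991 kPa.
σ'_f = 85.991 > σ'_p = 63.5 kPa, so the stress path crosses the preconsolidation pressure — recompression up to σ'_p, then virgin compression beyond:
S_c = H/(1+e₀)·[C_r·log₁₀(σ'_p/σ'_0) + C_c·log₁₀(σ'_f/σ'_p)]
    = 3/1.68 × [0.065×log₁₀(63.5/25.951) + 0.16×log₁₀(85.991/63.5)]
    = 1.7857 × [0.02526 + 0.021069] = 0.08273 m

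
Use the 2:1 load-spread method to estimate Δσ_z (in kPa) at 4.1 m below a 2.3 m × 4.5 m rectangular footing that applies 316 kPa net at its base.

Δσ_z ≈ 59.4 kPa

By the 2:1 method the load spreads at 1 horizontal : 2 vertical, so at depth z the loaded area has grown by z in each plan dimension:
Δσ = qBL/((B+z)(L+z)) = 316×2.3×4.5/((2.3+4.1)(4.5+4.1)) = 59.422 kPa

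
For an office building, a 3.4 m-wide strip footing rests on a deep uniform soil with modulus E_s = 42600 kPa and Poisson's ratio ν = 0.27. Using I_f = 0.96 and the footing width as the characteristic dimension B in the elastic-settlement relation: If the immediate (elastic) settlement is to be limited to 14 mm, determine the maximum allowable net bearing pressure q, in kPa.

q ≈ 197 kPa

S_e = q·B·(1−ν²)/E_s · I_f  ⇒  q = S_e·E_s / (B·(1−ν²)·I_f).
q = 0.014 × 42600 / (3.4 × 0.9271 × 0.96) = 197.1 kPa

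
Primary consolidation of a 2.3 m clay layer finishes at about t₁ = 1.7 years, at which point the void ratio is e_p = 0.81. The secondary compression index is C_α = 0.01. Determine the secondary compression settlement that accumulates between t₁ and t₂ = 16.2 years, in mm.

S_s ≈ 12.4 mm

Secondary compression: S_s = C_α·H/(1+e_p)·log₁₀(t₂/t₁)
S_s = 0.01×2.3/(1+0.81)×log₁₀(16.2/1.7)
    = 0.01271 × 0.9791 = 0.01244 m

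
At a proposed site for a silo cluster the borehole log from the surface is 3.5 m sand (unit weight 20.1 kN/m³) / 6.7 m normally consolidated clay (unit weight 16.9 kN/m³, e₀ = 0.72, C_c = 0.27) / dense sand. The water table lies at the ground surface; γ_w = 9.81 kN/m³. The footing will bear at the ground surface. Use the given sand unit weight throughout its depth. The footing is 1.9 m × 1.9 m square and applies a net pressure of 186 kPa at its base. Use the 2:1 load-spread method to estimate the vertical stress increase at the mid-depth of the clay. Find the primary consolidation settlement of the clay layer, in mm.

Mid-depth of clay below the ground surface: z = 3.5 + 6.7/2 = 6.85 m.
Total vertical stress at mid-clay: σ_v = 20.1×3.5 + 16.9×3.35 = 126.97 kPa.
Pore pressure: u = 9.81×(6.85 − 0) = 67.198 kPa.
Initial effective stress: σ'_0 = σ_v − u = 126.97 − 67.198 = 59.772 kPa.
Stress increase at mid-clay by the 2:1 spreading method:
Δσ = qBL/((B+z)(L+z)) = 186×1.9×1.9/((1.9+6.85)(1.9+6.85)) = 8.7701 kPa
Final effective stress: σ'_f = σ'_0 + Δσ = 59.772 + 8.7701 = 68.542 kPa.
Normally consolidated clay, so the full stress increment lies on the virgin compression line:
S_c = C_c·H/(1+e₀)·log₁₀(σ'_f/σ'_0) = 0.27×6.7/(1+0.72)×log₁₀(68.542/59.772)
    = 1.0517 × 0.059459 = 0.06253 m

S_c ≈ 62.5 mm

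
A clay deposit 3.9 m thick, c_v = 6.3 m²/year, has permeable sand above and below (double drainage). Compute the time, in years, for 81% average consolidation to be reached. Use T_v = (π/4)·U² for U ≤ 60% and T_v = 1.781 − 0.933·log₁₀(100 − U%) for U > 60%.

Drainage path length: H_d = H/2 = 1.95 m (double drainage).
U > 60%: T_v = 1.781 − 0.933·log₁₀(100 − 81) = 0.58792.
t = T_v·H_d²/c_v = 0.58792×1.95²/6.3 = 0.3549 years.

t ≈ 0.355 years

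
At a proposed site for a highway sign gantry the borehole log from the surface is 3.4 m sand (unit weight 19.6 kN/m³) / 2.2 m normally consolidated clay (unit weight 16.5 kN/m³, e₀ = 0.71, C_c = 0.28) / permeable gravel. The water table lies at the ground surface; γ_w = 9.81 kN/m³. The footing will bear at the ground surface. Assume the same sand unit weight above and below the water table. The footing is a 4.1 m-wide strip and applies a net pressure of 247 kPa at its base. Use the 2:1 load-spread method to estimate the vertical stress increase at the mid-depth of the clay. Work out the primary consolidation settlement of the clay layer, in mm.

Mid-depth of clay below the ground surface: z = 3.4 + 2.2/2 = 4.5 m.
Total vertical stress at mid-clay: σ_v = 19.6×3.4 + 16.5×1.1 = 84.79 kPa.
Pore pressure: u = 9.81×(4.5 − 0) = 44.145 kPa.
Initial effective stress: σ'_0 = σ_v − u = 84.79 − 44.145 = 40.645 kPa.
Stress increase at mid-clay by the 2:1 spreading method:
Δσ = qB/(B+z) = 247×4.1/(4.1+4.5) = 117.76 kPa
Final effective stress: σ'_f = σ'_0 + Δσ = 40.645 + 117.76 = 158.41 kPa.
Normally consolidated clay, so the full stress increment lies on the virgin compression line:
S_c = C_c·H/(1+e₀)·log₁₀(σ'_f/σ'_0) = 0.28×2.2/(1+0.71)×log₁₀(158.41/40.645)
    = 0.36023 × 0.59078 = 0.2128 m

S_c ≈ 213 mm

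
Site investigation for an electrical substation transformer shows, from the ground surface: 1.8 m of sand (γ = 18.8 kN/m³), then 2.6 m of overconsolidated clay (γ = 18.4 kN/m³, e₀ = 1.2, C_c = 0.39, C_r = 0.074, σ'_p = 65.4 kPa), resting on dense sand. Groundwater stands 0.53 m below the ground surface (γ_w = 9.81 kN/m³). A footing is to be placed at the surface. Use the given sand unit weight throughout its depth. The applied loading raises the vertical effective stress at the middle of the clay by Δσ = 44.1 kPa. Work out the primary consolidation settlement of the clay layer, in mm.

Mid-depth of clay below the ground surface: z = 1.8 + 2.6/2 = 3.1 m.
Total vertical stress at mid-clay: σ_v = 18.8×1.8 + 18.4×1.3 = 57.76 kPa.
Pore pressure: u = 9.81×(3.1 − 0.53) = 25.212 kPa.
Initial effective stress: σ'_0 = σ_v − u = 57.76 − 25.212 = 32.548 kPa.
Final effective stress: σ'_f = 32.548 + 44.1 = 76.648 kPa.
σ'_f = 76.648 > σ'_p = 65.4 kPa, so the stress path crosses the preconsolidation pressure — recompression up to σ'_p, then virgin compression beyond:
S_c = H/(1+e₀)·[C_r·log₁₀(σ'_p/σ'_0) + C_c·log₁₀(σ'_f/σ'_p)]
    = 2.6/2.2 × [0.074×log₁₀(65.4/32.548) + 0.39×log₁₀(76.648/65.4)]
    = 1.1818 × [0.022426 + 0.02688] = 0.05827 m

S_c ≈ 58.3 mm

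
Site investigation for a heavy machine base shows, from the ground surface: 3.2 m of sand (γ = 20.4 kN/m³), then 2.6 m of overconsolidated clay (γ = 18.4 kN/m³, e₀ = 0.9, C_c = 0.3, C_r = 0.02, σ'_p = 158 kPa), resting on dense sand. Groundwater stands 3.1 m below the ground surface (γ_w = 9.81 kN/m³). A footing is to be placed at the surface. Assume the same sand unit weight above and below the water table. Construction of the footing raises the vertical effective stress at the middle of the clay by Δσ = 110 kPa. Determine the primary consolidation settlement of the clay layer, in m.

S_c ≈ 0.0374 m

Mid-depth of clay below the ground surface: z = 3.2 + 2.6/2 = 4.5 m.
Total vertical stress at mid-clay: σ_v = 20.4×3.2 + 18.4×1.3 = 89.2 kPa.
Pore pressure: u = 9.81×(4.5 − 3.1) = 13.734 kPa.
Initial effective stress: σ'_0 = σ_v − u = 89.2 − 13.734 = 75.466 kPa.
Final effective stress: σ'_f = 75.466 + 110 = 185.47 kPa.
σ'_f = 185.47 > σ'_p = 158 kPa, so the stress path crosses the preconsolidation pressure — recompression up to σ'_p, then virgin compression beyond:
S_c = H/(1+e₀)·[C_r·log₁₀(σ'_p/σ'_0) + C_c·log₁₀(σ'_f/σ'_p)]
    = 2.6/1.9 × [0.02×log₁₀(158/75.466) + 0.3×log₁₀(185.47/158)]
    = 1.3684 × [0.0064181 + 0.020885] = 0.03736 m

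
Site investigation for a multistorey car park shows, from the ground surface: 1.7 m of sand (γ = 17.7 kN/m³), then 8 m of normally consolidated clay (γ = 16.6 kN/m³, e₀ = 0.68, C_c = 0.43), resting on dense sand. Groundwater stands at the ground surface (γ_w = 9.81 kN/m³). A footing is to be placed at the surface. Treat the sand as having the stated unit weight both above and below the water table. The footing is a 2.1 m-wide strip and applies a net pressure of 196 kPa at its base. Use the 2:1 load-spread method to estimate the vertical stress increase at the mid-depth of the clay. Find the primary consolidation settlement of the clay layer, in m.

Mid-depth of clay below the ground surface: z = 1.7 + 8/2 = 5.7 m.
Total vertical stress at mid-clay: σ_v = 17.7×1.7 + 16.6×4 = 96.49 kPa.
Pore pressure: u = 9.81×(5.7 − 0) = 55.917 kPa.
Initial effective stress: σ'_0 = σ_v − u = 96.49 − 55.917 = 40.573 kPa.
Stress increase at mid-clay by the 2:1 spreading method:
Δσ = qB/(B+z) = 196×2.1/(2.1+5.7) = 52.769 kPa
Final effective stress: σ'_f = σ'_0 + Δσ = 40.573 + 52.769 = 93.342 kPa.
Normally consolidated clay, so the full stress increment lies on the virgin compression line:
S_c = C_c·H/(1+e₀)·log₁₀(σ'_f/σ'_0) = 0.43×8/(1+0.68)×log₁₀(93.342/40.573)
    = 2.0476 × 0.36184 = 0.7409 m

S_c ≈ 0.741 m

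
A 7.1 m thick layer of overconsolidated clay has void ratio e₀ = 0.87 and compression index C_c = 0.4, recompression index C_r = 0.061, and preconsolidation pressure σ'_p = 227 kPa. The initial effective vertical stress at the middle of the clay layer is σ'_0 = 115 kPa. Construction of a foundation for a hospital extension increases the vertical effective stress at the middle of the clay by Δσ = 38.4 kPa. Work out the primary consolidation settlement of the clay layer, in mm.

S_c ≈ 29 mm

Final effective stress: σ'_f = 115 + 38.4 = 153.4 kPa.
σ'_f = 153.4 ≤ σ'_p = 227 kPa, so the clay remains overconsolidated and only the recompression index applies:
S_c = C_r·H/(1+e₀)·log₁₀(σ'_f/σ'_0) = 0.061×7.1/1.87×log₁₀(153.4/115)
    = 0.2316 × 0.12513 = 0.02898 m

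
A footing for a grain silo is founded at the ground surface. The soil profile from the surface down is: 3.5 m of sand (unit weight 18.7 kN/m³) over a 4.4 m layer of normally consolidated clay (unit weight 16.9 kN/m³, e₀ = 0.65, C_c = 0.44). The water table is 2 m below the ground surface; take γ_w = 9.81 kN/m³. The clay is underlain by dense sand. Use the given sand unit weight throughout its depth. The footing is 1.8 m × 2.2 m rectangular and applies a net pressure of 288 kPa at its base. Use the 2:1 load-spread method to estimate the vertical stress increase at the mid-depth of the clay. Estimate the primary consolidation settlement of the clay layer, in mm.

S_c ≈ 130 mm

Mid-depth of clay below the ground surface: z = 3.5 + 4.4/2 = 5.7 m.
Total vertical stress at mid-clay: σ_v = 18.7×3.5 + 16.9×2.2 = 102.63 kPa.
Pore pressure: u = 9.81×(5.7 − 2) = 36.297 kPa.
Initial effective stress: σ'_0 = σ_v − u = 102.63 − 36.297 = 66.333 kPa.
Stress increase at mid-clay by the 2:1 spreading method:
Δσ = qBL/((B+z)(L+z)) = 288×1.8×2.2/((1.8+5.7)(2.2+5.7)) = 19.249 kPa
Final effective stress: σ'_f = σ'_0 + Δσ = 66.333 + 19.249 = 85.582 kPa.
Normally consolidated clay, so the full stress increment lies on the virgin compression line:
S_c = C_c·H/(1+e₀)·log₁₀(σ'_f/σ'_0) = 0.44×4.4/(1+0.65)×log₁₀(85.582/66.333)
    = 1.1733 × 0.11065 = 0.1298 m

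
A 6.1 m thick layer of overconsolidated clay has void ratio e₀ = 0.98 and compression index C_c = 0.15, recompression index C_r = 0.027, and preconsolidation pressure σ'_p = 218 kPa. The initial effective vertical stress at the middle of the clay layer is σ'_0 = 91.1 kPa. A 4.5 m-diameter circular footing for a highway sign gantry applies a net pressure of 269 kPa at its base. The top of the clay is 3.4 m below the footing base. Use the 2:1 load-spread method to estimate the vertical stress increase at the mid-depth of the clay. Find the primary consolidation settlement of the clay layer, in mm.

Mid-depth of clay below the footing base: z = 3.4 + 6.1/2 = 6.45 m.
Stress increase at mid-clay by the 2:1 spreading method:
Δσ ≈ qD²/(D+z)² = 269×4.5²/(4.5+6.45)² = 45.431 kPa
Final effective stress: σ'_f = 91.1 + 45.431 = 136.53 kPa.
σ'_f = 136.53 ≤ σ'_p = 218 kPa, so the clay remains overconsolidated and only the recompression index applies:
S_c = C_r·H/(1+e₀)·log₁₀(σ'_f/σ'_0) = 0.027×6.1/1.98×log₁₀(136.53/91.1)
    = 0.083182 × 0.17571 = 0.01462 m

S_c ≈ 14.6 mm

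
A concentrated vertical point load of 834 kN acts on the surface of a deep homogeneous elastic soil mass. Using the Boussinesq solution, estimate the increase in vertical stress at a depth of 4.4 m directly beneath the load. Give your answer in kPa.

Δσ_z ≈ 20.6 kPa

Boussinesq vertical stress below a point load on an elastic half-space:
Δσ_z = 3P/(2πz²) · [1 + (r/z)²]^(−5/2)
r/z = 0/4.4 = 0; [1+(r/z)²]^(−5/2) = 1.
Δσ_z = 3×834/(2π×4.4²) × 1 = 20.568 × 1 = 20.57 kPa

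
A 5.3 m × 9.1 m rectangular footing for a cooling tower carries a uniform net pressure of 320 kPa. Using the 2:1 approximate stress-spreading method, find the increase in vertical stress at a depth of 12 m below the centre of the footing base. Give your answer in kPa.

By the 2:1 method the load spreads at 1 horizontal : 2 vertical, so at depth z the loaded area has grown by z in each plan dimension:
Δσ = qBL/((B+z)(L+z)) = 320×5.3×9.1/((5.3+12)(9.1+12)) = 42.28 kPa

Δσ_z ≈ 42.3 kPa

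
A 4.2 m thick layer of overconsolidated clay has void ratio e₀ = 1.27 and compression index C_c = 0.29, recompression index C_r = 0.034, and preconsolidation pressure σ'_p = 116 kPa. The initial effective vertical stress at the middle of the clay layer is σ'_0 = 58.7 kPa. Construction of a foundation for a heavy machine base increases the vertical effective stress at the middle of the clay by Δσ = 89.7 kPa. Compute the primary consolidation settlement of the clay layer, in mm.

Final effective stress: σ'_f = 58.7 + 89.7 = 148.4 kPa.
σ'_f = 148.4 > σ'_p = 116 kPa, so the stress path crosses the preconsolidation pressure — recompression up to σ'_p, then virgin compression beyond:
S_c = H/(1+e₀)·[C_r·log₁₀(σ'_p/σ'_0) + C_c·log₁₀(σ'_f/σ'_p)]
    = 4.2/2.27 × [0.034×log₁₀(116/58.7) + 0.29×log₁₀(148.4/116)]
    = 1.8502 × [0.010058 + 0.031023] = 0.07601 m

S_c ≈ 76 mm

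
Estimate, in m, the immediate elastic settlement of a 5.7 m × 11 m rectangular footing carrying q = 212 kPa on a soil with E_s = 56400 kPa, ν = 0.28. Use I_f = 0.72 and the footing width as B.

S_e ≈ 0.0142 m

Immediate (elastic) settlement: S_e = q·B·(1−ν²)/E_s · I_f.
S_e = 212 × 5.7 × (1 − 0.28²) / 56400 × 0.72
    = 212 × 5.7 × 0.9216 / 56400 × 0.72
    = 0.01422 m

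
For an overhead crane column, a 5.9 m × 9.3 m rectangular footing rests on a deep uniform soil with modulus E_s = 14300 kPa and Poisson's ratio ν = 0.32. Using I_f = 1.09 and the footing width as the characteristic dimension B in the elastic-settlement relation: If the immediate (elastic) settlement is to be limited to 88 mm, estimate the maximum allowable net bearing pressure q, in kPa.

S_e = q·B·(1−ν²)/E_s · I_f  ⇒  q = S_e·E_s / (B·(1−ν²)·I_f).
q = 0.088 × 14300 / (5.9 × 0.8976 × 1.09) = 218 kPa

q ≈ 218 kPa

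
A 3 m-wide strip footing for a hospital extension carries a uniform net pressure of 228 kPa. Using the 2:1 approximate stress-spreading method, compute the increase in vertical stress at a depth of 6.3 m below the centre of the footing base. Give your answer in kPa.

By the 2:1 method the load spreads at 1 horizontal : 2 vertical, so at depth z the loaded area has grown by z in each plan dimension:
Δσ = qB/(B+z) = 228×3/(3+6.3) = 73.548 kPa

Δσ_z ≈ 73.5 kPa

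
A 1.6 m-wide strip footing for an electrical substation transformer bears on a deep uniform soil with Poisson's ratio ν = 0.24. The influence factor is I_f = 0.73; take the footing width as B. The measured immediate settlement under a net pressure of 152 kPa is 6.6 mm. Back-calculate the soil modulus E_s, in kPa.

S_e = q·B·(1−ν²)/E_s · I_f  ⇒  E_s = q·B·(1−ν²)·I_f / S_e.
E_s = 152 × 1.6 × 0.9424 × 0.73 / 0.0066 = 25350 kPa

E_s ≈ 25300 kPa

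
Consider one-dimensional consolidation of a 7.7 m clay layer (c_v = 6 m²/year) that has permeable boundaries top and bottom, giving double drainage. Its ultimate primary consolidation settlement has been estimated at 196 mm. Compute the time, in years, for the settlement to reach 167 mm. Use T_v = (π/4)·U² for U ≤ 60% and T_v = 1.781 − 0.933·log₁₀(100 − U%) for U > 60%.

Drainage path length: H_d = H/2 = 3.85 m (double drainage).
U = S(t)/S_ult = 167/196 = 0.852.
U > 60%: T_v = 1.781 − 0.933·log₁₀(100 − 85.204) = 0.68926.
t = T_v·H_d²/c_v = 0.68926×3.85²/6 = 1.703 years.

t ≈ 1.7 years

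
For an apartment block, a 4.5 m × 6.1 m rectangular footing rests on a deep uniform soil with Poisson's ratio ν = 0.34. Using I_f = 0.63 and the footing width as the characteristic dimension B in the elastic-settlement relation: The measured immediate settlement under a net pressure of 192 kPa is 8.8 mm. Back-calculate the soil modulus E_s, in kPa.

S_e = q·B·(1−ν²)/E_s · I_f  ⇒  E_s = q·B·(1−ν²)·I_f / S_e.
E_s = 192 × 4.5 × 0.8844 × 0.63 / 0.0088 = 54700 kPa

E_s ≈ 54700 kPa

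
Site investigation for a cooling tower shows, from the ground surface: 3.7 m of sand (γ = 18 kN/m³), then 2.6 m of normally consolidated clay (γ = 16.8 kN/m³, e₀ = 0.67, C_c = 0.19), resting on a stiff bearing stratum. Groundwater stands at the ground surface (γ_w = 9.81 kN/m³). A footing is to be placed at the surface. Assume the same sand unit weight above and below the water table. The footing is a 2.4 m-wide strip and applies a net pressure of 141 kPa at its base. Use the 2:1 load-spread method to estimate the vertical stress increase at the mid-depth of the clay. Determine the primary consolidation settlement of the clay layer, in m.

Mid-depth of clay below the ground surface: z = 3.7 + 2.6/2 = 5 m.
Total vertical stress at mid-clay: σ_v = 18×3.7 + 16.8×1.3 = 88.44 kPa.
Pore pressure: u = 9.81×(5 − 0) = 49.05 kPa.
Initial effective stress: σ'_0 = σ_v − u = 88.44 − 49.05 = 39.39 kPa.
Stress increase at mid-clay by the 2:1 spreading method:
Δσ = qB/(B+z) = 141×2.4/(2.4+5) = 45.73 kPa
Final effective stress: σ'_f = σ'_0 + Δσ = 39.39 + 45.73 = 85.12 kPa.
Normally consolidated clay, so the full stress increment lies on the virgin compression line:
S_c = C_c·H/(1+e₀)·log₁₀(σ'_f/σ'_0) = 0.19×2.6/(1+0.67)×log₁₀(85.12/39.39)
    = 0.29581 × 0.33465 = 0.09899 m

S_c ≈ 0.099 m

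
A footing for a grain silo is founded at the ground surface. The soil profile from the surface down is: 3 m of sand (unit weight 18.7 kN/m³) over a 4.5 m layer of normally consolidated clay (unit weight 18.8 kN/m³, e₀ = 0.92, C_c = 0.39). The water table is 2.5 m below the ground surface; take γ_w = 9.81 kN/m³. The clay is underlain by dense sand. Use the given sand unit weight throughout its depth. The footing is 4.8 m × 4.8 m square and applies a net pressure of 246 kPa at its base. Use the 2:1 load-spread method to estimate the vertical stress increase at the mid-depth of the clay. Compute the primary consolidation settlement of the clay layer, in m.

S_c ≈ 0.23 m

Mid-depth of clay below the ground surface: z = 3 + 4.5/2 = 5.25 m.
Total vertical stress at mid-clay: σ_v = 18.7×3 + 18.8×2.25 = 98.4 kPa.
Pore pressure: u = 9.81×(5.25 − 2.5) = 26.978 kPa.
Initial effective stress: σ'_0 = σ_v − u = 98.4 − 26.978 = 71.422 kPa.
Stress increase at mid-clay by the 2:1 spreading method:
Δσ = qBL/((B+z)(L+z)) = 246×4.8×4.8/((4.8+5.25)(4.8+5.25)) = 56.116 kPa
Final effective stress: σ'_f = σ'_0 + Δσ = 71.422 + 56.116 = 127.54 kPa.
Normally consolidated clay, so the full stress increment lies on the virgin compression line:
S_c = C_c·H/(1+e₀)·log₁₀(σ'_f/σ'_0) = 0.39×4.5/(1+0.92)×log₁₀(127.54/71.422)
    = 0.91406 × 0.25181 = 0.2302 m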